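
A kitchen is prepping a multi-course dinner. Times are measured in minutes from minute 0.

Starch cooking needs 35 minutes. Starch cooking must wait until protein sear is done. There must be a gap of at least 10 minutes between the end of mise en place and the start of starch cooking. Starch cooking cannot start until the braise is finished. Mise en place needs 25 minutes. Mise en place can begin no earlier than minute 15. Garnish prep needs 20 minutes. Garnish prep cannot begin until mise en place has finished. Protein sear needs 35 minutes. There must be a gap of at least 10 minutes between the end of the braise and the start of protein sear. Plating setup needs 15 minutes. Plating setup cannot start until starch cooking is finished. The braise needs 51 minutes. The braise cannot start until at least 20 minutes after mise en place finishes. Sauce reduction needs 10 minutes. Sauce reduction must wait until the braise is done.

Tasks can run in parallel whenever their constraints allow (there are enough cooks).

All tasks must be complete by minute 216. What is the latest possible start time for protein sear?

Nothing follows plating setup; the deadline of minute 216 is its only limit. It must start by 216 − 15 = minute 201.
Starch cooking must finish before plating setup (must start by minute 201). With a 35-minute duration, starch cooking must start by 201 − 35 = minute 166.
Since starch cooking (must start by minute 166) depends on it, protein sear must finish by minute 166. Backing off its 35-minute duration gives a latest start of minute 131.

131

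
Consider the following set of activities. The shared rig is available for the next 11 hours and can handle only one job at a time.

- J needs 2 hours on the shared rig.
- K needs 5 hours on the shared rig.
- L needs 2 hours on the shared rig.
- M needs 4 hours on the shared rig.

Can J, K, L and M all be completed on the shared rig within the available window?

Running back to back, the jobs need 2 + 5 + 2 + 4 = 13 hours on the shared rig.
Since 13 > 11, they cannot all fit.

No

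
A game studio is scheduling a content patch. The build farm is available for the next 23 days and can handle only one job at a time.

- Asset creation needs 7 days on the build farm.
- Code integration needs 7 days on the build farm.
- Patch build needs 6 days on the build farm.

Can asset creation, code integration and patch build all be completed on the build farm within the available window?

Yes

Running back to back, the jobs need 7 + 7 + 6 = 20 days on the build farm.
Since 20 ≤ 23, they fit within the window.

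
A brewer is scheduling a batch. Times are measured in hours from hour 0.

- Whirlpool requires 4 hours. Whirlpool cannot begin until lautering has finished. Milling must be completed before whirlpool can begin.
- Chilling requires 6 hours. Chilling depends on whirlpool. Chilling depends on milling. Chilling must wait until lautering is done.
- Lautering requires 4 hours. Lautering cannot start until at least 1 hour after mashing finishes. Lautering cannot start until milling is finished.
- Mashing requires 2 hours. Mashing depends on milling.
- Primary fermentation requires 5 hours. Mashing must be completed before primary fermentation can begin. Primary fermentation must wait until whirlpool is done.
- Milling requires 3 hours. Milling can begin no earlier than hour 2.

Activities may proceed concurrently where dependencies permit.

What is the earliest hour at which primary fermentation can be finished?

Milling waits on its own release at hour 2, so it starts at hour 2 and finishes at 2 + 3 = hour 5.
Mashing waits on milling (finishes hour 5), so it starts at hour 5 and finishes at 5 + 2 = hour 7.
Lautering needs all of mashing (finishes hour 7, plus 1-hour gap → hour 8); milling (finishes hour 5). That puts its earliest start at hour 8; it finishes at 8 + 4 = hour 12.
Whirlpool has to wait for lautering (finishes hour 12); milling (finishes hour 5). The latest of these is hour 12, so whirlpool runs hour 12 to 12 + 4 = hour 16.
For primary fermentation: mashing (finishes hour 7); whirlpool (finishes hour 16). Taking the maximum gives a start of hour 16, and it finishes at 16 + 5 = hour 21.

21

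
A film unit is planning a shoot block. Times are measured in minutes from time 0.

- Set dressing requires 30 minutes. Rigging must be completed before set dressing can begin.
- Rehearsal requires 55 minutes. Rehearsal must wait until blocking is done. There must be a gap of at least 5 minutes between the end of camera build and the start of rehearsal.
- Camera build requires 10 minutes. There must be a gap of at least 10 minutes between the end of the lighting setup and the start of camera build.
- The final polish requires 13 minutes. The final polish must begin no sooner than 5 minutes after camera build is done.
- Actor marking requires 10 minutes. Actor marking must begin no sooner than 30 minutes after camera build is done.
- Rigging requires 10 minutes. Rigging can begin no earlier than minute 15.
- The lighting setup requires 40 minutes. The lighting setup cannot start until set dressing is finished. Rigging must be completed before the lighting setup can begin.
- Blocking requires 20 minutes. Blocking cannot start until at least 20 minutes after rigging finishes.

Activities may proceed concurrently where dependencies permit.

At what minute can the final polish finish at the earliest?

133

Rigging cannot begin until its own release at minute 15. It runs from minute 15 to 15 + 10 = minute 25.
Set dressing waits on rigging (finishes minute 25), so it starts at minute 25 and finishes at 25 + 30 = minute 55.
The lighting setup has to wait for set dressing (finishes minute 55); rigging (finishes minute 25). The latest of these is minute 55, so the lighting setup runs minute 55 to 55 + 40 = minute 95.
Camera build cannot begin until the lighting setup (finishes minute 95, plus 10-minute gap → minute 105). It runs from minute 105 to 105 + 10 = minute 115.
The final polish waits on camera build (finishes minute 115, plus 5-minute gap → minute 120), so it starts at minute 120 and finishes at 120 + 13 = minute 133.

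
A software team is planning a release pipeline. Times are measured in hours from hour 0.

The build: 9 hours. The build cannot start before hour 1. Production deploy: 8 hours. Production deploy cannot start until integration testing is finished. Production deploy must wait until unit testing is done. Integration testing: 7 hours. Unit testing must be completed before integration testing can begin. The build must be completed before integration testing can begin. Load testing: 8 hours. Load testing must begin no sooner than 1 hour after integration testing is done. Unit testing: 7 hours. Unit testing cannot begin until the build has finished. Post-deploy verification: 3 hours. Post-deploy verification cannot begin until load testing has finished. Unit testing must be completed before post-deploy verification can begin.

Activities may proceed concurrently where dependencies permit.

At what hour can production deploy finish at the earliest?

After its own release at hour 1, the build can start at hour 1 and finishes at hour 10.
After the build (finishes hour 10), unit testing can start at hour 10 and finishes at hour 17.
Integration testing needs all of unit testing (finishes hour 17); the build (finishes hour 10). That puts its earliest start at hour 17; it finishes at 17 + 7 = hour 24.
For production deploy: integration testing (finishes hour 24); unit testing (finishes hour 17). Taking the maximum gives a start of hour 24, and it finishes at 24 + 8 = hour 32.

32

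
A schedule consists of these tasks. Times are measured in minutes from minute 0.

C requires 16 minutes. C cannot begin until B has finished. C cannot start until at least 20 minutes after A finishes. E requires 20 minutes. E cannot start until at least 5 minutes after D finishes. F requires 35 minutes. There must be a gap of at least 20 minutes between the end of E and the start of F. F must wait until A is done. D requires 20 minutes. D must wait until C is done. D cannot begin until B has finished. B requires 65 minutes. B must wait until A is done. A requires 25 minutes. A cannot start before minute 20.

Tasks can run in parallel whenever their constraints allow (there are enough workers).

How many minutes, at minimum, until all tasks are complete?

226

A waits on its own release at minute 20, so it starts at minute 20 and finishes at 20 + 25 = minute 45.
B cannot begin until A (finishes minute 45). It runs from minute 45 to 45 + 65 = minute 110.
For C: B (finishes minute 110); A (finishes minute 45, plus 20-minute gap → minute 65). Taking the maximum gives a start of minute 110, and it finishes at 110 + 16 = minute 126.
For D: C (finishes minute 126); B (finishes minute 110). Taking the maximum gives a start of minute 126, and it finishes at 126 + 20 = minute 146.
E cannot begin until D (finishes minute 146, plus 5-minute gap → minute 151). It runs from minute 151 to 151 + 20 = minute 171.
For F: E (finishes minute 171, plus 20-minute gap → minute 191); A (finishes minute 45). Taking the maximum gives a start of minute 191, and it finishes at 191 + 35 = minute 226.
All tasks are finished once the last one completes. Finish times: A at 45, B at 110, C at 126, D at 146, E at 171, F at 226. The latest is minute 226.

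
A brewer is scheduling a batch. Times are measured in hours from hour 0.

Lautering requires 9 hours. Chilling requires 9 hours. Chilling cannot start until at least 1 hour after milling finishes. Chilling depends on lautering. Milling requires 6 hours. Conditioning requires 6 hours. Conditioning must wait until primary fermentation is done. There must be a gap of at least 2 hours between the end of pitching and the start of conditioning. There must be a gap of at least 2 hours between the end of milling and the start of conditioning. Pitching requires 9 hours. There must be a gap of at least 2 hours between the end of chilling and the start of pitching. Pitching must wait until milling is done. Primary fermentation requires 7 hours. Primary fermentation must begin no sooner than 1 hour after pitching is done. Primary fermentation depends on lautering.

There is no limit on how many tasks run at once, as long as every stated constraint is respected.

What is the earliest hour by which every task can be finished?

Lautering has no prerequisites, so it starts at hour 0 and finishes at hour 9.
Milling has no prerequisites, so it starts at hour 0 and finishes at hour 6.
For chilling: milling (finishes hour 6, plus 1-hour gap → hour 7); lautering (finishes hour 9). Taking the maximum gives a start of hour 9, and it finishes at 9 + 9 = hour 18.
Pitching cannot start until chilling (finishes hour 18, plus 2-hour gap → hour 20); milling (finishes hour 6). The controlling bound is hour 20, so pitching finishes at 20 + 9 = hour 29.
For primary fermentation: pitching (finishes hour 29, plus 1-hour gap → hour 30); lautering (finishes hour 9). Taking the maximum gives a start of hour 30, and it finishes at 30 + 7 = hour 37.
Conditioning needs all of primary fermentation (finishes hour 37); pitching (finishes hour 29, plus 2-hour gap → hour 31); milling (finishes hour 6, plus 2-hour gap → hour 8). That puts its earliest start at hour 37; it finishes at 37 + 6 = hour 43.
All tasks are finished once the last one completes. Finish times: Milling at 6, Lautering at 9, Chilling at 18, Pitching at 29, Primary fermentation at 37, Conditioning at 43. The latest is hour 43.

43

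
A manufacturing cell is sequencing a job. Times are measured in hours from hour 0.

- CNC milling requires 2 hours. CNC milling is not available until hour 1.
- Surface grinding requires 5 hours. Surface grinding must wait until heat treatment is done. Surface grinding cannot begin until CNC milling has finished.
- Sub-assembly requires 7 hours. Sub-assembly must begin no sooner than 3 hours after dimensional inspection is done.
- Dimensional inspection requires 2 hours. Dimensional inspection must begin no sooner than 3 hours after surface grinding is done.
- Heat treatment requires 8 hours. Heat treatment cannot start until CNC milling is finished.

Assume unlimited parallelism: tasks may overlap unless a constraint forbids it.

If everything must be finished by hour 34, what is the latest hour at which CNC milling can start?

Nothing follows sub-assembly; the deadline of hour 34 is its only limit. It must start by 34 − 7 = hour 27.
Dimensional inspection feeds into sub-assembly (must start by hour 27, minus 3-hour gap → hour 24); so dimensional inspection must finish by hour 24 and therefore start by hour 22.
Surface grinding feeds into dimensional inspection (must start by hour 22, minus 3-hour gap → hour 19); so surface grinding must finish by hour 19 and therefore start by hour 14.
Heat treatment feeds into surface grinding (must start by hour 14); so heat treatment must finish by hour 14 and therefore start by hour 6.
CNC milling must finish in time for heat treatment (must start by hour 6); surface grinding (must start by hour 14). The tightest is hour 6, so CNC milling must start by 6 − 2 = hour 4.

4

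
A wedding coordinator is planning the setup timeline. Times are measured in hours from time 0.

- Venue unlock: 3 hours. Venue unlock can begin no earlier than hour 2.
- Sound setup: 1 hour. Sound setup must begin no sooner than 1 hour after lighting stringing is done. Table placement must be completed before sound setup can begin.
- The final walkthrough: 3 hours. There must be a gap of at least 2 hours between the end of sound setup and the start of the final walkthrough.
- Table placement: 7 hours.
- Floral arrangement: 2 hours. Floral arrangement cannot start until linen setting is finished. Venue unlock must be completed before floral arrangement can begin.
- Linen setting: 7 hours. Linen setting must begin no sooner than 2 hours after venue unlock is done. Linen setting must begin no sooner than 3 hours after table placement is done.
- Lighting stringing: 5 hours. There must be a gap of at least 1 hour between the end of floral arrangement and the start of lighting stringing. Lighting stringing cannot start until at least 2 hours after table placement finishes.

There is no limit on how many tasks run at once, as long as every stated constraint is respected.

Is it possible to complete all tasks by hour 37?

Table placement can start immediately at hour 0; it finishes at hour 7.
Venue unlock cannot begin until its own release at hour 2. It runs from hour 2 to 2 + 3 = hour 5.
Linen setting cannot start until venue unlock (finishes hour 5, plus 2-hour gap → hour 7); table placement (finishes hour 7, plus 3-hour gap → hour 10). The controlling bound is hour 10, so linen setting finishes at 10 + 7 = hour 17.
Floral arrangement has to wait for linen setting (finishes hour 17); venue unlock (finishes hour 5). The latest of these is hour 17, so floral arrangement runs hour 17 to 17 + 2 = hour 19.
Lighting stringing has to wait for floral arrangement (finishes hour 19, plus 1-hour gap → hour 20); table placement (finishes hour 7, plus 2-hour gap → hour 9). The latest of these is hour 20, so lighting stringing runs hour 20 to 20 + 5 = hour 25.
Sound setup needs all of lighting stringing (finishes hour 25, plus 1-hour gap → hour 26); table placement (finishes hour 7). That puts its earliest start at hour 26; it finishes at 26 + 1 = hour 27.
The final walkthrough waits on sound setup (finishes hour 27, plus 2-hour gap → hour 29), so it starts at hour 29 and finishes at 29 + 3 = hour 32.
Every task is finished by hour 32, which is no later than the deadline of 37, so the schedule is feasible.

Yes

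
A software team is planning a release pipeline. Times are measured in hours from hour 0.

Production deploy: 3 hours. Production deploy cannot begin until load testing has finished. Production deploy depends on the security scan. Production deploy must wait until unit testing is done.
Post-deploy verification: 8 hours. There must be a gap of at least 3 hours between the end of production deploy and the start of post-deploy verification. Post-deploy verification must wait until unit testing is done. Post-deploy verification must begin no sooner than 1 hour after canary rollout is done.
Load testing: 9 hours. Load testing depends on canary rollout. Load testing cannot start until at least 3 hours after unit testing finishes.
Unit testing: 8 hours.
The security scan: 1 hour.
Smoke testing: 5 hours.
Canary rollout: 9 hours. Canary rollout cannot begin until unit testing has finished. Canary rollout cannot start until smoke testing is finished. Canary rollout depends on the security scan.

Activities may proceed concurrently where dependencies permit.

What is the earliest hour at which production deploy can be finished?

Smoke testing has no prerequisites, so it starts at hour 0 and finishes at hour 5.
Nothing blocks the security scan, so it runs from hour 0 to hour 1.
Unit testing can start immediately at hour 0; it finishes at hour 8.
Canary rollout cannot start until unit testing (finishes hour 8); smoke testing (finishes hour 5); the security scan (finishes hour 1). The controlling bound is hour 8, so canary rollout finishes at 8 + 9 = hour 17.
For load testing: canary rollout (finishes hour 17); unit testing (finishes hour 8, plus 3-hour gap → hour 11). Taking the maximum gives a start of hour 17, and it finishes at 17 + 9 = hour 26.
For production deploy: load testing (finishes hour 26); the security scan (finishes hour 1); unit testing (finishes hour 8). Taking the maximum gives a start of hour 26, and it finishes at 26 + 3 = hour 29.

29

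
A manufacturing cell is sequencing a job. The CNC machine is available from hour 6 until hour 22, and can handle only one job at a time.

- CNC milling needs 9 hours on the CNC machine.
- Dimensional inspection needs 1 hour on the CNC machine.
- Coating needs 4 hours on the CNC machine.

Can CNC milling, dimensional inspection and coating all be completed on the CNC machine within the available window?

The CNC machine window is 22 − 6 = 16 hours.
Running back to back, the jobs need 9 + 1 + 4 = 14 hours on the CNC machine.
Since 14 ≤ 16, they fit within the window.

Yes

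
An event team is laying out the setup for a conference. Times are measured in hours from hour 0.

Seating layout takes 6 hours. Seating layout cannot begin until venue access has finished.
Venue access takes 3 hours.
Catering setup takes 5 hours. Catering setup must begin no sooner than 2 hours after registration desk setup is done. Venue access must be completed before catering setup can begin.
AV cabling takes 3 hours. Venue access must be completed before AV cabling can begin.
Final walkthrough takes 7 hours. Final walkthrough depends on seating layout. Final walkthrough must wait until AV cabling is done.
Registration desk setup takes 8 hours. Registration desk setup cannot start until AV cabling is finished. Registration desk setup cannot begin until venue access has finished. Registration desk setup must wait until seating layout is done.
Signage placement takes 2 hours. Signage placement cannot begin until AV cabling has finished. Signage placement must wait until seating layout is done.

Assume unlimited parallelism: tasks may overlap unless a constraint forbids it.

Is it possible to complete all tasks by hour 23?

No

Nothing blocks venue access, so it runs from hour 0 to hour 3.
Seating layout waits on venue access (finishes hour 3), so it starts at hour 3 and finishes at 3 + 6 = hour 9.
AV cabling cannot begin until venue access (finishes hour 3). It runs from hour 3 to 3 + 3 = hour 6.
Final walkthrough cannot start until seating layout (finishes hour 9); AV cabling (finishes hour 6). The controlling bound is hour 9, so final walkthrough finishes at 9 + 7 = hour 16.
For signage placement: AV cabling (finishes hour 6); seating layout (finishes hour 9). Taking the maximum gives a start of hour 9, and it finishes at 9 + 2 = hour 11.
For registration desk setup: AV cabling (finishes hour 6); venue access (finishes hour 3); seating layout (finishes hour 9). Taking the maximum gives a start of hour 9, and it finishes at 9 + 8 = hour 17.
Catering setup needs all of registration desk setup (finishes hour 17, plus 2-hour gap → hour 19); venue access (finishes hour 3). That puts its earliest start at hour 19; it finishes at 19 + 5 = hour 24.
The earliest everything can be done is hour 24, which is after the deadline of 23, so it is not possible.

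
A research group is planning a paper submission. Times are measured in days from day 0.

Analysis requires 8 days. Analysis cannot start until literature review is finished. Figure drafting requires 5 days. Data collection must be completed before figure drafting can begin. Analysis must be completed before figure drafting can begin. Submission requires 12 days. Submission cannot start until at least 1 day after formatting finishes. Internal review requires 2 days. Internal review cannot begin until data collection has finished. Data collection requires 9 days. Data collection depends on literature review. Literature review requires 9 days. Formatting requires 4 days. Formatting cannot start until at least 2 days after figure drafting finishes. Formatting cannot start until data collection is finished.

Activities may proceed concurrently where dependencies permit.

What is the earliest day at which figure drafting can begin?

18

Nothing blocks literature review, so it runs from day 0 to day 9.
After literature review (finishes day 9), analysis can start at day 9 and finishes at day 17.
After literature review (finishes day 9), data collection can start at day 9 and finishes at day 18.
Figure drafting waits on data collection (finishes day 18); analysis (finishes day 17). The latest of these is day 18, which is the earliest figure drafting can start.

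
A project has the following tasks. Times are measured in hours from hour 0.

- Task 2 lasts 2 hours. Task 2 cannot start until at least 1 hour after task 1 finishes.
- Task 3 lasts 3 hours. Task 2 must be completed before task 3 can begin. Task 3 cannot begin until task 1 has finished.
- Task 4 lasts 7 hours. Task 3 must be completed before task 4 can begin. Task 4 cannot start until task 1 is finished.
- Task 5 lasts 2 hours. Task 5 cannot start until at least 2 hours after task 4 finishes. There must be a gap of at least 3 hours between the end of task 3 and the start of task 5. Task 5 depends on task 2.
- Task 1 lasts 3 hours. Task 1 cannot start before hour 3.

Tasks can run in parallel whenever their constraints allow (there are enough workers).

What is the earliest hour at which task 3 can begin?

Task 1 waits on its own release at hour 3, so it starts at hour 3 and finishes at 3 + 3 = hour 6.
Task 2 cannot begin until task 1 (finishes hour 6, plus 1-hour gap → hour 7). It runs from hour 7 to 7 + 2 = hour 9.
Task 3 waits on task 2 (finishes hour 9); task 1 (finishes hour 6). The latest of these is hour 9, which is the earliest task 3 can start.

9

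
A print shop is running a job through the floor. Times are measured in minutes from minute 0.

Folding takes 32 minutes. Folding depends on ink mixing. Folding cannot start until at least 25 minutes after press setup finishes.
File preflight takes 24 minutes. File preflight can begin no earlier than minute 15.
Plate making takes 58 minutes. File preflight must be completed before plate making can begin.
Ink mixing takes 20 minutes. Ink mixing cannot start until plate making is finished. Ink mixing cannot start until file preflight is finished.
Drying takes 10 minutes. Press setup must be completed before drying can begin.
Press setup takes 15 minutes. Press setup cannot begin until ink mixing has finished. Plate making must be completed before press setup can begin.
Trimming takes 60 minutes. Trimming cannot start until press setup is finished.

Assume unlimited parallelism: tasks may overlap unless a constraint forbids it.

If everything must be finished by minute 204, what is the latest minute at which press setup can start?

129

Nothing follows drying; the deadline of minute 204 is its only limit. It must start by 204 − 10 = minute 194.
To finish by minute 204, trimming (duration 60) must start no later than minute 144.
Nothing follows folding; the deadline of minute 204 is its only limit. It must start by 204 − 32 = minute 172.
Press setup must finish in time for drying (must start by minute 194); trimming (must start by minute 144); folding (must start by minute 172, minus 25-minute gap → minute 147). The tightest is minute 144, so press setup must start by 144 − 15 = minute 129.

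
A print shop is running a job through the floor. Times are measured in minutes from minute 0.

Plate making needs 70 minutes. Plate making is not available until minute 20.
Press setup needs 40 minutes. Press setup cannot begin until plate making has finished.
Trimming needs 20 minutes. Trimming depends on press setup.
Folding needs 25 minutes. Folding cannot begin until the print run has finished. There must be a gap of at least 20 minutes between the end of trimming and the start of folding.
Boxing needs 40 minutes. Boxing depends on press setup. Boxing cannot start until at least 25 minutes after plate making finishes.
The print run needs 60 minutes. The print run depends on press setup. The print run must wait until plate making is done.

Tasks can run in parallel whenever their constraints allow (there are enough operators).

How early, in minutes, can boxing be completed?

170

Plate making waits on its own release at minute 20, so it starts at minute 20 and finishes at 20 + 70 = minute 90.
Press setup waits on plate making (finishes minute 90), so it starts at minute 90 and finishes at 90 + 40 = minute 130.
For boxing: press setup (finishes minute 130); plate making (finishes minute 90, plus 25-minute gap → minute 115). Taking the maximum gives a start of minute 130, and it finishes at 130 + 40 = minute 170.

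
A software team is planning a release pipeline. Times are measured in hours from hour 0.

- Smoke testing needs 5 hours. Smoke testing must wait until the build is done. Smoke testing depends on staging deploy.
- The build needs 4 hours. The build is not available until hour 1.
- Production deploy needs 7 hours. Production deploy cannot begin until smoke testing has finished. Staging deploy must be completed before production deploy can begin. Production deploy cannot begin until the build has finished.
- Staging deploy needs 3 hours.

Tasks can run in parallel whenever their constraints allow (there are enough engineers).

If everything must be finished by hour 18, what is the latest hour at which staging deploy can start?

3

Nothing follows production deploy; the deadline of hour 18 is its only limit. It must start by 18 − 7 = hour 11.
Smoke testing feeds into production deploy (must start by hour 11); so smoke testing must finish by hour 11 and therefore start by hour 6.
Staging deploy has several dependents: smoke testing (must start by hour 6); production deploy (must start by hour 11). The earliest of those limits is hour 6, so staging deploy must start by 6 − 3 = hour 3.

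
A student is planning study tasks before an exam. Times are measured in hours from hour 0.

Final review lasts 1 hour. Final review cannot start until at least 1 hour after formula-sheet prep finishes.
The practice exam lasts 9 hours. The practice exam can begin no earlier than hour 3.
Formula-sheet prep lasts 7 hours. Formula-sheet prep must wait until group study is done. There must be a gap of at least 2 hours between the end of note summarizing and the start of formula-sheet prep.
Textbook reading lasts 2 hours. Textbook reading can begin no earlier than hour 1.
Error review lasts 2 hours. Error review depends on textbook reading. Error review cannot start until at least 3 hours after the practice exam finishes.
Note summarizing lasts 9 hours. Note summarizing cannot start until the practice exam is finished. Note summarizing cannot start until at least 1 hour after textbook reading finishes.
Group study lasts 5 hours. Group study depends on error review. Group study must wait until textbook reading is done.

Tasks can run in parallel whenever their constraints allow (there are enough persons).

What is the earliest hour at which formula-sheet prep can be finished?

The practice exam waits on its own release at hour 3, so it starts at hour 3 and finishes at 3 + 9 = hour 12.
After its own release at hour 1, textbook reading can start at hour 1 and finishes at hour 3.
Note summarizing needs all of the practice exam (finishes hour 12); textbook reading (finishes hour 3, plus 1-hour gap → hour 4). That puts its earliest start at hour 12; it finishes at 12 + 9 = hour 21.
Error review cannot start until textbook reading (finishes hour 3); the practice exam (finishes hour 12, plus 3-hour gap → hour 15). The controlling bound is hour 15, so error review finishes at 15 + 2 = hour 17.
Group study needs all of error review (finishes hour 17); textbook reading (finishes hour 3). That puts its earliest start at hour 17; it finishes at 17 + 5 = hour 22.
Formula-sheet prep cannot start until group study (finishes hour 22); note summarizing (finishes hour 21, plus 2-hour gap → hour 23). The controlling bound is hour 23, so formula-sheet prep finishes at 23 + 7 = hour 30.

30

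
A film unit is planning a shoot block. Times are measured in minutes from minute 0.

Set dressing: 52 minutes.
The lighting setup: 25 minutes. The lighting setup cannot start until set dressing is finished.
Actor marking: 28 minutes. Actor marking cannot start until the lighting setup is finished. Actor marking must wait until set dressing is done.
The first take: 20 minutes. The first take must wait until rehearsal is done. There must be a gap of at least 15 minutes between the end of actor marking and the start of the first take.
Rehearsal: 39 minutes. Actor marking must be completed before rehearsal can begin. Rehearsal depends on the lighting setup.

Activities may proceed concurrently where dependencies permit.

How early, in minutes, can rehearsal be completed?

Set dressing has no prerequisites, so it starts at minute 0 and finishes at minute 52.
The lighting setup waits on set dressing (finishes minute 52), so it starts at minute 52 and finishes at 52 + 25 = minute 77.
Actor marking needs all of the lighting setup (finishes minute 77); set dressing (finishes minute 52). That puts its earliest start at minute 77; it finishes at 77 + 28 = minute 105.
For rehearsal: actor marking (finishes minute 105); the lighting setup (finishes minute 77). Taking the maximum gives a start of minute 105, and it finishes at 105 + 39 = minute 144.

144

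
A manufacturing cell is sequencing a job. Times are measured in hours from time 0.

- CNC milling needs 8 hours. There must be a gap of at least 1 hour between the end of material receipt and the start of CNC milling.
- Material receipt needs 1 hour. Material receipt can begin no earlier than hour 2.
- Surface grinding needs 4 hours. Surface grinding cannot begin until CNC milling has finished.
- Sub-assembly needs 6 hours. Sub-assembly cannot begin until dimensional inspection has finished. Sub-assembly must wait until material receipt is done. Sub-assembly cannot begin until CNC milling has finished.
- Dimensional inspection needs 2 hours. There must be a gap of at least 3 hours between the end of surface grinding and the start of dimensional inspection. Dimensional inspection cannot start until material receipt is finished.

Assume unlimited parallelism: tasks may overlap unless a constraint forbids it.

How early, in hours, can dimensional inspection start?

19

After its own release at hour 2, material receipt can start at hour 2 and finishes at hour 3.
CNC milling cannot begin until material receipt (finishes hour 3, plus 1-hour gap → hour 4). It runs from hour 4 to 4 + 8 = hour 12.
Surface grinding waits on CNC milling (finishes hour 12), so it starts at hour 12 and finishes at 12 + 4 = hour 16.
Dimensional inspection waits on surface grinding (finishes hour 16, plus 3-hour gap → hour 19); material receipt (finishes hour 3). The latest of these is hour 19, which is the earliest dimensional inspection can start.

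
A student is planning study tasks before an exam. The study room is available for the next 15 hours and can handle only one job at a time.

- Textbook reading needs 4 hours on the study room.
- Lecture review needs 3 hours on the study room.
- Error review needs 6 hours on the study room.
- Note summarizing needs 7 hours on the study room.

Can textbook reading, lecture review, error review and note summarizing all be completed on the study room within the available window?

No

Running back to back, the jobs need 4 + 3 + 6 + 7 = 20 hours on the study room.
Since 20 > 15, they cannot all fit.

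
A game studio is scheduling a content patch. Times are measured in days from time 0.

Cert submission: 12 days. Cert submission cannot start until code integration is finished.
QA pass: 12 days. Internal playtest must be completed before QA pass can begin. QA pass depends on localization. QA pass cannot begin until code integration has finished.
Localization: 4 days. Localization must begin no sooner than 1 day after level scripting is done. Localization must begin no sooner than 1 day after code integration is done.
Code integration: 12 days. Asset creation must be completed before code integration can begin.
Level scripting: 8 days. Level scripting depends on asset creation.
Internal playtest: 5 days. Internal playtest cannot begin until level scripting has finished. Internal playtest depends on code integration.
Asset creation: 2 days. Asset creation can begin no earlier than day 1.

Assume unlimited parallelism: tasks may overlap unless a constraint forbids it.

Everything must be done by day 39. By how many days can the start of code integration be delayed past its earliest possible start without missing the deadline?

After its own release at day 1, asset creation can start at day 1 and finishes at day 3.
Code integration cannot begin until asset creation (finishes day 3). It runs from day 3 to 3 + 12 = day 15.

Working backward from the deadline:
QA pass must finish by day 39; it takes 12 days, so it must start by 39 − 12 = day 27.
Since QA pass (must start by day 27) depends on it, internal playtest must finish by day 27. Backing off its 5-day duration gives a latest start of day 22.
Localization feeds into QA pass (must start by day 27); so localization must finish by day 27 and therefore start by day 23.
Cert submission has no dependents, so it just needs to finish by day 39. Starting by 39 − 12 = day 27 achieves that.
Code integration has several dependents: internal playtest (must start by day 22); localization (must start by day 23, minus 1-day gap → day 22); QA pass (must start by day 27); cert submission (must start by day 27). The earliest of those limits is day 22, so code integration must start by 22 − 12 = day 10.
So code integration can start as early as day 3 and as late as day 10, giving 10 − 3 = 7 days of slack.

7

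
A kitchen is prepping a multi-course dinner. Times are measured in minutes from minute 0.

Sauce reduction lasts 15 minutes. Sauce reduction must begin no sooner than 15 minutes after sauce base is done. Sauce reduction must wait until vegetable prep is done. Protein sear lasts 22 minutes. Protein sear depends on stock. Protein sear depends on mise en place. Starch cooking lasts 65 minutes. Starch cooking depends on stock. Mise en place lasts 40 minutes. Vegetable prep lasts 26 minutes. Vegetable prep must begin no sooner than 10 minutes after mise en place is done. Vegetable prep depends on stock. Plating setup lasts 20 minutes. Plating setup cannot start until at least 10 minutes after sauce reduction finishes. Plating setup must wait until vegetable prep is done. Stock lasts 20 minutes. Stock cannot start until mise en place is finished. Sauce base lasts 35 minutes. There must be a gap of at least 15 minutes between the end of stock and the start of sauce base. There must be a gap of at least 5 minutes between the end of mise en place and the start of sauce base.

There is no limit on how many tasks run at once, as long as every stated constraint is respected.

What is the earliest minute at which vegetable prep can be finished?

Mise en place has no prerequisites, so it starts at minute 0 and finishes at minute 40.
Stock cannot begin until mise en place (finishes minute 40). It runs from minute 40 to 40 + 20 = minute 60.
Vegetable prep needs all of mise en place (finishes minute 40, plus 10-minute gap → minute 50); stock (finishes minute 60). That puts its earliest start at minute 60; it finishes at 60 + 26 = minute 86.

86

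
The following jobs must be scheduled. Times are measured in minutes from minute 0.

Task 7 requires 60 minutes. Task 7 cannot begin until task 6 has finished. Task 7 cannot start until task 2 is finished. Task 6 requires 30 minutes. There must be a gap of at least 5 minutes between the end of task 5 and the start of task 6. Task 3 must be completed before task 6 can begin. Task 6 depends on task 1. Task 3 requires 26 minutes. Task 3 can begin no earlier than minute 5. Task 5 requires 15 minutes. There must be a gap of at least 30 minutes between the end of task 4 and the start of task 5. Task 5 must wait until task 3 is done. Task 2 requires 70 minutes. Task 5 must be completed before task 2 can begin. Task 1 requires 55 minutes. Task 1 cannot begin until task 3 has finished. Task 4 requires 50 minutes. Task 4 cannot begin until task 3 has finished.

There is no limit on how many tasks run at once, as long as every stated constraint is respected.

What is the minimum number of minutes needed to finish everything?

256

Task 3 cannot begin until its own release at minute 5. It runs from minute 5 to 5 + 26 = minute 31.
Task 4 cannot begin until task 3 (finishes minute 31). It runs from minute 31 to 31 + 50 = minute 81.
Task 5 cannot start until task 4 (finishes minute 81, plus 30-minute gap → minute 111); task 3 (finishes minute 31). The controlling bound is minute 111, so task 5 finishes at 111 + 15 = minute 126.
Task 2 cannot begin until task 5 (finishes minute 126). It runs from minute 126 to 126 + 70 = minute 196.
Task 1 waits on task 3 (finishes minute 31), so it starts at minute 31 and finishes at 31 + 55 = minute 86.
For task 6: task 5 (finishes minute 126, plus 5-minute gap → minute 131); task 3 (finishes minute 31); task 1 (finishes minute 86). Taking the maximum gives a start of minute 131, and it finishes at 131 + 30 = minute 161.
Task 7 needs all of task 6 (finishes minute 161); task 2 (finishes minute 196). That puts its earliest start at minute 196; it finishes at 196 + 60 = minute 256.
All tasks are finished once the last one completes. Finish times: Task 1 at 86, Task 2 at 196, Task 3 at 31, Task 4 at 81, Task 5 at 126, Task 6 at 161, Task 7 at 256. The latest is minute 256.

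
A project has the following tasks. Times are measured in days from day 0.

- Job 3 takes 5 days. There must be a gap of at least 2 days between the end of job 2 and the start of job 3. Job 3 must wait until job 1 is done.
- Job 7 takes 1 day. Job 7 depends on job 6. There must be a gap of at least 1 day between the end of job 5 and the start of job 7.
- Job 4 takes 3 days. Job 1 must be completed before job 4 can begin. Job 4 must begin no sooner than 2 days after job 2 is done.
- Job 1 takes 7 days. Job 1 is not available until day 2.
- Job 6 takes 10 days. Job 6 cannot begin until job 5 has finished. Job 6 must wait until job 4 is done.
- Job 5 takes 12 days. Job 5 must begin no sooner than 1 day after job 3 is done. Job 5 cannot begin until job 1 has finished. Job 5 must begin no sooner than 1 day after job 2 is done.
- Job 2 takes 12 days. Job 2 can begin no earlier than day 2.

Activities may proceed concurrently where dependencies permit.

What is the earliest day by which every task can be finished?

After its own release at day 2, job 2 can start at day 2 and finishes at day 14.
Job 1 cannot begin until its own release at day 2. It runs from day 2 to 2 + 7 = day 9.
Job 4 cannot start until job 1 (finishes day 9); job 2 (finishes day 14, plus 2-day gap → day 16). The controlling bound is day 16, so job 4 finishes at 16 + 3 = day 19.
Job 3 cannot start until job 2 (finishes day 14, plus 2-day gap → day 16); job 1 (finishes day 9). The controlling bound is day 16, so job 3 finishes at 16 + 5 = day 21.
Job 5 needs all of job 3 (finishes day 21, plus 1-day gap → day 22); job 1 (finishes day 9); job 2 (finishes day 14, plus 1-day gap → day 15). That puts its earliest start at day 22; it finishes at 22 + 12 = day 34.
Job 6 cannot start until job 5 (finishes day 34); job 4 (finishes day 19). The controlling bound is day 34, so job 6 finishes at 34 + 10 = day 44.
Job 7 cannot start until job 6 (finishes day 44); job 5 (finishes day 34, plus 1-day gap → day 35). The controlling bound is day 44, so job 7 finishes at 44 + 1 = day 45.
All tasks are finished once the last one completes. Finish times: Job 1 at 9, Job 2 at 14, Job 3 at 21, Job 4 at 19, Job 5 at 34, Job 6 at 44, Job 7 at 45. The latest is day 45.

45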